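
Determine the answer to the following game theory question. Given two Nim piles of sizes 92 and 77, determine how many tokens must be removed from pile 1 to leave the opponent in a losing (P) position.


Piles: 92 and 77
Current XOR: 92 XOR 77 = 17 (non-zero, so this is an N-position).
To make the XOR zero, we need to find a move that balances the piles.
For pile 1 (size 92): target = 92 XOR 17 = 77
We reduce pile 1 from 92 to 77.
Tokens removed: 92 - 77 = 15
Verification: 77 XOR 77 = 0

15


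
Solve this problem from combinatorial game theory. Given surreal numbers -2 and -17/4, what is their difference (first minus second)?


x = -2, y = -17/4
Converting to common denominator: 4
x = -8/4, y = -17/4
x - y = -2 - -17/4 = 9/4

9/4


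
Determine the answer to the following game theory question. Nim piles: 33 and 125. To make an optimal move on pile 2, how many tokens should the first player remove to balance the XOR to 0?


Piles: 33 and 125
Current XOR: 33 XOR 125 = 92 (non-zero, so this is an N-position).
To make the XOR zero, we need to find a move that balances the piles.
For pile 2 (size 125): target = 125 XOR 92 = 33
We reduce pile 2 from 125 to 33.
Tokens removed: 125 - 33 = 92
Verification: 33 XOR 33 = 0

92


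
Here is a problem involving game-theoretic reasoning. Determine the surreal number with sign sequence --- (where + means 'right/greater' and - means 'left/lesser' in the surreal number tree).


Sign expansion: ---
Rule: track bounds (lo, hi), initially (-inf, +inf). On '+', the current value becomes lo and we move to the simplest number in (value, hi): value + 1 if hi = +inf, otherwise the midpoint (value + hi)/2. On '-', the current value becomes hi and we move to value - 1 if lo = -inf, otherwise the midpoint (lo + value)/2.
Start at 0.
Step 1: sign = -, move left. Bounds: (-inf, 0). Value = -1
Step 2: sign = -, move left. Bounds: (-inf, -1). Value = -2
Step 3: sign = -, move left. Bounds: (-inf, -2). Value = -3
The surreal number with sign expansion --- is -3.

-3


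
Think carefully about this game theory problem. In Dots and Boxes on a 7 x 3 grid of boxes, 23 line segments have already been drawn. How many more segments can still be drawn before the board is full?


Grid: 7 x 3 boxes, i.e. 8 rows and 4 columns of dots.
Horizontal edges: (rows + 1) * cols = 8 * 3 = 24
Vertical edges: rows * (cols + 1) = 7 * 4 = 28
Total edges: 24 + 28 = 52
Edges drawn: 23
Remaining: 52 - 23 = 29

29


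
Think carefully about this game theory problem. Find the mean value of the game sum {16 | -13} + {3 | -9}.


G1 = {16 | -13}, G2 = {3 | -9}
Each is a switch {a | b} with numbers a > b; its mean value is (a + b)/2, and mean value is additive over game sums: m(G1 + G2) = m(G1) + m(G2).
Mean of G1 = (16 + (-13))/2 = 3/2 = 3/2
Mean of G2 = (3 + (-9))/2 = -6/2 = -3
Mean of G1 + G2 = 3/2 + -3 = -3/2

-3/2


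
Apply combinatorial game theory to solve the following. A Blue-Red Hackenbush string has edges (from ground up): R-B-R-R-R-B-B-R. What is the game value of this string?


Edges (from ground): R-B-R-R-R-B-B-R
By Berlekamp's sign-expansion rule, a Blue-Red Hackenbush stalk has the value of the surreal number whose sign sequence is the edge sequence with B -> + and R -> -.
Sign sequence: -+---++-
Trace the sign expansion in the surreal number tree, starting from 0:
Edge 1: R (sign -) -> bounds (-inf, 0), value = -1
Edge 2: B (sign +) -> bounds (-1, 0), value = -1/2
Edge 3: R (sign -) -> bounds (-1, -1/2), value = -3/4
Edge 4: R (sign -) -> bounds (-1, -3/4), value = -7/8
Edge 5: R (sign -) -> bounds (-1, -7/8), value = -15/16
Edge 6: B (sign +) -> bounds (-15/16, -7/8), value = -29/32
Edge 7: B (sign +) -> bounds (-29/32, -7/8), value = -57/64
Edge 8: R (sign -) -> bounds (-29/32, -57/64), value = -115/128
Game value = -115/128

-115/128


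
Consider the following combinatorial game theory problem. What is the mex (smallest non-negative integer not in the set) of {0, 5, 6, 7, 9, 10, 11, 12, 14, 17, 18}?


Set = {0, 5, 6, 7, 9, 10, 11, 12, 14, 17, 18}
0 is in the set.
1 is NOT in the set. This is the mex.
mex = 1

1


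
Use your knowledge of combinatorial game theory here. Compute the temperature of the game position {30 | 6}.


The game is {30 | 6}, a switch {a | b} with numbers a > b.
Cooling {a | b} by t gives {a - t | b + t}, which stops being hot when a - t = b + t, i.e. at t = (a - b)/2. So the temperature of a switch is (a - b)/2.
Temperature = (Left option - Right option) / 2
= (30 - (6)) / 2
= 24 / 2
= 12

12


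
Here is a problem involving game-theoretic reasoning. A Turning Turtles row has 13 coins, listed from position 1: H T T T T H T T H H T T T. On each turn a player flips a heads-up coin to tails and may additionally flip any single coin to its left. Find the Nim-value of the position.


Coins: H T T T T H T T H H T T T
Key fact: a single head at position k behaves exactly like a Nim heap of size k (turning it to T and optionally flipping a coin at j < k corresponds to moving the heap from k to j, or to 0), and heads combine as a disjunctive sum (two heads at the same place would cancel, matching j XOR j = 0). So the Nim-value is the XOR of the 1-indexed positions of the heads.
Face-up positions (1-indexed): [1, 6, 9, 10]
XOR 0 with 1: 0 XOR 1 = 1
XOR 1 with 6: 1 XOR 6 = 7
XOR 7 with 9: 7 XOR 9 = 14
XOR 14 with 10: 14 XOR 10 = 4
Nim-value = 4

4


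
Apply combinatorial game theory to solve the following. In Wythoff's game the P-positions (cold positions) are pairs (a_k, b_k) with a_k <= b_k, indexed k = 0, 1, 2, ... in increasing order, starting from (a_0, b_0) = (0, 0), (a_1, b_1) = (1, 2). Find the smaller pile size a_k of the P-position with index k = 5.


By Wythoff's theorem, a_k = floor(k * phi) and b_k = floor(k * phi^2) = a_k + k, where phi = (1 + sqrt(5))/2 is the golden ratio.
phi = (1 + sqrt(5))/2 = 1.618034
k = 5
k * phi = 5 * 1.618034 = 8.090170
a_5 = floor(k * phi) = 8

8


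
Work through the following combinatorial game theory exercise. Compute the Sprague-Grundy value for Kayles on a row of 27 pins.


Kayles: a move removes 1 or 2 adjacent pins from a contiguous row.
Removing pins from a row of k leaves two independent rows (a, b) with a + b = k - 1 (one pin) or a + b = k - 2 (two pins); an end removal gives a = 0.
By Sprague-Grundy, G(k) = mex{ G(a) XOR G(b) } over all these splits. G(0) = 0.
G(1): splits (0,0):0^0=0 -> mex({0}) = 1
G(2): splits (0,1):0^1=1 (0,0):0^0=0 -> mex({0, 1}) = 2
G(3): splits (0,2):0^2=2 (1,1):1^1=0 (0,1):0^1=1 -> mex({0, 1, 2}) = 3
G(4): splits (0,3):0^3=3 (1,2):1^2=3 (0,2):0^2=2 (1,1):1^1=0 -> mex({0, 2, 3}) = 1
G(5): splits (0,4):0^1=1 (1,3):1^3=2 (2,2):2^2=0 (0,3):0^3=3 (1,2):1^2=3 -> mex({0, 1, 2, 3}) = 4
G(6) = mex({0, 1, 2, 4}) = 3
G(7) = mex({0, 1, 3, 4, 5}) = 2
G(8) = mex({0, 2, 3, 5, 6}) = 1
G(9) = mex({0, 1, 2, 3, 6, 7}) = 4
G(10) = mex({0, 1, 3, 4, 5, 7}) = 2
G(11) = mex({0, 1, 2, 3, 4, 5}) = 6
G(12) = mex({0, 1, 2, 3, 5, 6, 7}) = 4
G(13) = mex({0, 2, 3, 4, 6, 7}) = 1
G(14) = mex({0, 1, 4, 5, 6, 7}) = 2
G(15) = mex({0, 1, 2, 3, 4, 5, 6}) = 7
G(16) = mex({0, 2, 3, 5, 6, 7}) = 1
G(17) = mex({0, 1, 2, 3, 5, 6, 7}) = 4
G(18) = mex({0, 1, 2, 4, 5, 6}) = 3
G(19) = mex({0, 1, 3, 4, 5, 7}) = 2
G(20) = mex({0, 2, 3, 4, 5, 6, 7}) = 1
G(21) = mex({0, 1, 2, 3, 5, 6, 7}) = 4
G(22) = mex({0, 1, 2, 3, 4, 5, 7}) = 6
G(23) = mex({0, 1, 2, 3, 4, 5, 6}) = 7
G(24) = mex({0, 1, 2, 3, 5, 6, 7}) = 4
G(25) = mex({0, 2, 3, 4, 6, 7}) = 1
G(26) = mex({0, 1, 3, 4, 5, 6, 7}) = 2
G(27) = mex({0, 1, 2, 3, 4, 5, 6, 7}) = 8
Therefore G(27) = 8.

8


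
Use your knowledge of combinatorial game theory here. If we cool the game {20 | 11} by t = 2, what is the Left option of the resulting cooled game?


Original game: {20 | 11} (a switch {a | b} with a > b).
Cooling by t (for t below the temperature (a - b)/2 = 9/2) taxes each move by t: {a | b} cooled by t is {a - t | b + t}.
Cooling amount: t = 2
Cooled Left option: 20 - 2 = 18
Cooled Right option: 11 + 2 = 13
Cooled game: {18 | 13}
Left option = 18

18


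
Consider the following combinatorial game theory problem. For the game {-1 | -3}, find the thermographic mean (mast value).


Game = {-1 | -3}, a switch {a | b} with numbers a > b.
Its thermograph has left wall a - t and right wall b + t, which meet at t = (a - b)/2, where both equal (a + b)/2. So the mast (mean value) is at (a + b)/2.
Mean = (-1 + (-3))/2 = -4/2 = -2

-2


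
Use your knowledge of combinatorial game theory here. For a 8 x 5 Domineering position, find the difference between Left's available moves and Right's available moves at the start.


Board is 8 x 5 (rows x cols).
Left (vertical) placements: (rows-1) * cols = 7 * 5 = 35
Right (horizontal) placements: rows * (cols-1) = 8 * 4 = 32
Advantage = Left - Right = 35 - 32 = 3

3


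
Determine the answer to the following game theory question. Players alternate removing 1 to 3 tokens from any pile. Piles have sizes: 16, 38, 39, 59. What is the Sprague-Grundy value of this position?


Subtraction set: {1, 2, 3}
For this subtraction set, G(n) = n mod 4 (period = max + 1 = 4).
Pile 1 (size 16): G(16) = 16 mod 4 = 0
Pile 2 (size 38): G(38) = 38 mod 4 = 2
Pile 3 (size 39): G(39) = 39 mod 4 = 3
Pile 4 (size 59): G(59) = 59 mod 4 = 3
Total Grundy value = XOR of all: 0 XOR 2 XOR 3 XOR 3 = 2

2


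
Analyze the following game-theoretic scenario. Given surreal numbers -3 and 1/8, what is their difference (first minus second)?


x = -3, y = 1/8
Converting to common denominator: 8
x = -24/8, y = 1/8
x - y = -3 - 1/8 = -25/8

-25/8


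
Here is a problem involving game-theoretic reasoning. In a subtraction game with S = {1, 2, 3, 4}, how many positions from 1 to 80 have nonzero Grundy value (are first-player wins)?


Subtraction set S = {1, 2, 3, 4}, so G(n) = n mod 5.
G(n) = 0 when n is a multiple of 5.
Multiples of 5 in [1, 80]: 16
N-positions (nonzero Grundy) = 80 - 16 = 64

64


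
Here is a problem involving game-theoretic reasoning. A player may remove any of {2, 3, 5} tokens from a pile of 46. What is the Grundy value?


The subtraction set is S = {2, 3, 5}.
G(k) = mex{ G(k - s) : s in S, s <= k }. We compute iteratively: G(0) = 0.
G(1) = mex({}) = 0
G(2) = mex({0}) = 1
G(3) = mex({0}) = 1
G(4) = mex({0, 1}) = 2
G(5) = mex({0, 1}) = 2
G(6) = mex({0, 1, 2}) = 3
G(7) = mex({1, 2}) = 0
G(8) = mex({1, 2, 3}) = 0
G(9) = mex({0, 2, 3}) = 1
G(10) = mex({0, 2}) = 1
G(11) = mex({0, 1, 3}) = 2
Observe that G(7)..G(11) = 0, 0, 1, 1, 2 repeats G(0)..G(4) = 0, 0, 1, 1, 2.
For k >= max(S) = 5, G(k) is determined by the previous 5 values G(k-5)..G(k-1); a window of 5 consecutive values has recurred shifted by 7, so by induction G(k + 7) = G(k) for all k >= 0: the sequence is periodic from the start with period 7.
One period: G(0..6) = 0, 0, 1, 1, 2, 2, 3.
46 mod 7 = 4, so G(46) = G(4) = 2.

2


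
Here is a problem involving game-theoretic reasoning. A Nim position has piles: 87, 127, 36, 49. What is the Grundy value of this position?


We need the XOR (exclusive or) of all pile sizes.
After XOR-ing pile 1 (size 87): 0 XOR 87 = 87
After XOR-ing pile 2 (size 127): 87 XOR 127 = 40
After XOR-ing pile 3 (size 36): 40 XOR 36 = 12
After XOR-ing pile 4 (size 49): 12 XOR 49 = 61
The Nim-value of this position is 61.

61


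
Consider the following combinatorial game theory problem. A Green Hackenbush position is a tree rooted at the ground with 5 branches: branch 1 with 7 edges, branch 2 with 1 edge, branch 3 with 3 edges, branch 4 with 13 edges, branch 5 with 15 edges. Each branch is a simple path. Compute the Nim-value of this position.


The tree has 5 branches from the ground vertex.
In Green Hackenbush, the Nim-value of a simple path of length k is k.
Branch 1: length 7, Nim-value = 7
Branch 2: length 1, Nim-value = 1
Branch 3: length 3, Nim-value = 3
Branch 4: length 13, Nim-value = 13
Branch 5: length 15, Nim-value = 15
Total Nim-value = XOR of all branch values:
0 XOR 7 = 7
7 XOR 1 = 6
6 XOR 3 = 5
5 XOR 13 = 8
8 XOR 15 = 7
Nim-value of the tree = 7

7


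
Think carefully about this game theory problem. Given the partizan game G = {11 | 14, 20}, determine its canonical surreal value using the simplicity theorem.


Left options: {11}, max = 11
Right options: {14, 20}, min = 14
All options are numbers and max(Left) < min(Right), so by the simplicity theorem the value is the simplest (earliest-born) number strictly between 11 and 14.
Integers 12 through 13 all lie strictly between 11 and 14.
Among integers, the simplest (lowest birthday = smallest |n|; 0 is born on day 0, +-n on day n) is 12.
No non-integer in the interval can be simpler: if x is a non-integer in the interval, then floor(x) or ceil(x) also lies in the interval (the interval contains an integer), and both are proper prefixes of x's sign expansion, i.e. born earlier. So the game value is 12.
Game value = 12

12


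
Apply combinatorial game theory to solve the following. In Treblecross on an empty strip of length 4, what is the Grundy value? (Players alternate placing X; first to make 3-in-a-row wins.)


Treblecross: place X on empty cells; 3-in-a-row wins.
Playing within two cells of an existing X lets the opponent win at once, so sensible play treats the cells i-2..i+2 around each X as dead. The player left with no safe cell loses, so this is a normal-play take-away game on strips of safe cells.
Placing X at cell i (0-indexed) of a strip of k safe cells leaves independent strips of sizes max(0, i-2) and max(0, k-i-3). Hence G(k) = mex{ G(max(0,i-2)) XOR G(max(0,k-i-3)) : 0 <= i < k }, with G(0) = 0.
G(1): splits (0,0):0^0=0 -> mex({0}) = 1
G(2): splits (0,0):0^0=0 -> mex({0}) = 1
G(3): splits (0,0):0^0=0 -> mex({0}) = 1
G(4): splits (0,1):0^1=1 (0,0):0^0=0 -> mex({0, 1}) = 2
Therefore G(4) = 2.

2


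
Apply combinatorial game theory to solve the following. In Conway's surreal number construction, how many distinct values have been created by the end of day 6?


Day 0: {|} = 0 is born. Count = 1.
Day n: the number of surreal numbers born by day n is 2^(n+1) - 1.
By day 0: 2^1 - 1 = 1
By day 1: 2^2 - 1 = 3
By day 2: 2^3 - 1 = 7
By day 3: 2^4 - 1 = 15
By day 4: 2^5 - 1 = 31
By day 5: 2^6 - 1 = 63
By day 6: 2^7 - 1 = 127
By day 6: 127 surreal numbers.

127


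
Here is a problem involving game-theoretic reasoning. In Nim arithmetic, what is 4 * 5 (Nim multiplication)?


Nim multiplication is bilinear over XOR: (u XOR v) * w = (u*w) XOR (v*w).
So we split each operand into its bit components and XOR the pairwise Nim products.
4 = 4 (as XOR of powers of 2).
5 = 1 + 4 (as XOR of powers of 2).
Using the standard Nim-product table on single bits:
  2*2 = 3,   2*4 = 8,   2*8 = 12,
  4*4 = 6,   4*8 = 11,  8*8 = 13,
and  1*x = x (identity), k*l = l*k (commutative).
Pairwise Nim products:
  4 * 1 = 4
  4 * 4 = 6
XOR them: 4 XOR 6 = 2.
Result: 4 * 5 = 2 (in Nim).

2


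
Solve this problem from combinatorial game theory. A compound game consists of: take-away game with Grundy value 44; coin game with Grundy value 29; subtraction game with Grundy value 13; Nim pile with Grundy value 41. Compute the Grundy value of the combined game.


By the Sprague-Grundy theorem, the Grundy value of a sum of games is the XOR of individual Grundy values.
take-away game: Grundy value = 44. Running XOR: 0 XOR 44 = 44
coin game: Grundy value = 29. Running XOR: 44 XOR 29 = 49
subtraction game: Grundy value = 13. Running XOR: 49 XOR 13 = 60
Nim pile: Grundy value = 41. Running XOR: 60 XOR 41 = 21
The combined Grundy value is 21.

21


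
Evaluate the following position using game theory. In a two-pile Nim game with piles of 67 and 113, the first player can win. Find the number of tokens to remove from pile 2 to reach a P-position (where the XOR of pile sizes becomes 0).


Piles: 67 and 113
Current XOR: 67 XOR 113 = 50 (non-zero, so this is an N-position).
To make the XOR zero, we need to find a move that balances the piles.
For pile 2 (size 113): target = 113 XOR 50 = 67
We reduce pile 2 from 113 to 67.
Tokens removed: 113 - 67 = 46
Verification: 67 XOR 67 = 0

46


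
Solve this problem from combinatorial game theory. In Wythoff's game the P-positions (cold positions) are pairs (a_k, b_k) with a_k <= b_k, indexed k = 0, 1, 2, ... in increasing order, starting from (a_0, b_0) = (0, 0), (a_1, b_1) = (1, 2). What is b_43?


By Wythoff's theorem, a_k = floor(k * phi) and b_k = floor(k * phi^2) = a_k + k, where phi = (1 + sqrt(5))/2 is the golden ratio.
phi = (1 + sqrt(5))/2 = 1.618034
phi^2 = phi + 1 = 2.618034
k = 43
k * phi^2 = 43 * 2.618034 = 112.575462
b_43 = floor(k * phi^2) = 112 (check: a_43 + k = 69 + 43 = 112)

112


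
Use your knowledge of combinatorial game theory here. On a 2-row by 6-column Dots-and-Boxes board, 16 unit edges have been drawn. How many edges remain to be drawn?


Grid: 2 x 6 boxes, i.e. 3 rows and 7 columns of dots.
Horizontal edges: (rows + 1) * cols = 3 * 6 = 18
Vertical edges: rows * (cols + 1) = 2 * 7 = 14
Total edges: 18 + 14 = 32
Edges drawn: 16
Remaining: 32 - 16 = 16

16


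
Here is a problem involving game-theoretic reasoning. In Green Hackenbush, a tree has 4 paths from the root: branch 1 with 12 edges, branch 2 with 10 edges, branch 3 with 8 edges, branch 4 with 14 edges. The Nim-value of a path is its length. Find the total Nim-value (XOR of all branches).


The tree has 4 branches from the ground vertex.
In Green Hackenbush, the Nim-value of a simple path of length k is k.
Branch 1: length 12, Nim-value = 12
Branch 2: length 10, Nim-value = 10
Branch 3: length 8, Nim-value = 8
Branch 4: length 14, Nim-value = 14
Total Nim-value = XOR of all branch values:
0 XOR 12 = 12
12 XOR 10 = 6
6 XOR 8 = 14
14 XOR 14 = 0
Nim-value of the tree = 0

0


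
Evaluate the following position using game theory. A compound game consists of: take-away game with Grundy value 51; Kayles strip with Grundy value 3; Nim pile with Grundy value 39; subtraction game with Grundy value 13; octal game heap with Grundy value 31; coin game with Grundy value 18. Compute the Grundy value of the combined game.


By the Sprague-Grundy theorem, the Grundy value of a sum of games is the XOR of individual Grundy values.
take-away game: Grundy value = 51. Running XOR: 0 XOR 51 = 51
Kayles strip: Grundy value = 3. Running XOR: 51 XOR 3 = 48
Nim pile: Grundy value = 39. Running XOR: 48 XOR 39 = 23
subtraction game: Grundy value = 13. Running XOR: 23 XOR 13 = 26
octal game heap: Grundy value = 31. Running XOR: 26 XOR 31 = 5
coin game: Grundy value = 18. Running XOR: 5 XOR 18 = 23
The combined Grundy value is 23.

23


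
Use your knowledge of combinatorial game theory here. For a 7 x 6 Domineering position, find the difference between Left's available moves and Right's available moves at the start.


Board is 7 x 6 (rows x cols).
Left (vertical) placements: (rows-1) * cols = 6 * 6 = 36
Right (horizontal) placements: rows * (cols-1) = 7 * 5 = 35
Advantage = Left - Right = 36 - 35 = 1

1


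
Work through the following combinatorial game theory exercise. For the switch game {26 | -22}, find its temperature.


The game is {26 | -22}, a switch {a | b} with numbers a > b.
Cooling {a | b} by t gives {a - t | b + t}, which stops being hot when a - t = b + t, i.e. at t = (a - b)/2. So the temperature of a switch is (a - b)/2.
Temperature = (Left option - Right option) / 2
= (26 - (-22)) / 2
= 48 / 2
= 24

24


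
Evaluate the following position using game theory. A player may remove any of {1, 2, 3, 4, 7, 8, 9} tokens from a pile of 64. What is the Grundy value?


The subtraction set is S = {1, 2, 3, 4, 7, 8, 9}.
G(k) = mex{ G(k - s) : s in S, s <= k }. We compute iteratively: G(0) = 0.
G(1) = mex({0}) = 1
G(2) = mex({0, 1}) = 2
G(3) = mex({0, 1, 2}) = 3
G(4) = mex({0, 1, 2, 3}) = 4
G(5) = mex({1, 2, 3, 4}) = 0
G(6) = mex({0, 2, 3, 4}) = 1
G(7) = mex({0, 1, 3, 4}) = 2
G(8) = mex({0, 1, 2, 4}) = 3
G(9) = mex({0, 1, 2, 3}) = 4
G(10) = mex({1, 2, 3, 4}) = 0
G(11) = mex({0, 2, 3, 4}) = 1
G(12) = mex({0, 1, 3, 4}) = 2
G(13) = mex({0, 1, 2, 4}) = 3
Observe that G(5)..G(13) = 0, 1, 2, 3, 4, 0, 1, 2, 3 repeats G(0)..G(8) = 0, 1, 2, 3, 4, 0, 1, 2, 3.
For k >= max(S) = 9, G(k) is determined by the previous 9 values G(k-9)..G(k-1); a window of 9 consecutive values has recurred shifted by 5, so by induction G(k + 5) = G(k) for all k >= 0: the sequence is periodic from the start with period 5.
One period: G(0..4) = 0, 1, 2, 3, 4.
64 mod 5 = 4, so G(64) = G(4) = 4.

4


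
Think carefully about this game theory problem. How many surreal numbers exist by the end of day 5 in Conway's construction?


Day 0: {|} = 0 is born. Count = 1.
Day n: the number of surreal numbers born by day n is 2^(n+1) - 1.
By day 0: 2^1 - 1 = 1
By day 1: 2^2 - 1 = 3
By day 2: 2^3 - 1 = 7
By day 3: 2^4 - 1 = 15
By day 4: 2^5 - 1 = 31
By day 5: 2^6 - 1 = 63
By day 5: 63 surreal numbers.

63


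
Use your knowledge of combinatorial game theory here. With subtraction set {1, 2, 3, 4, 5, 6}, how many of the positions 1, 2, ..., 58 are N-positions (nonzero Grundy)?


Subtraction set S = {1, 2, 3, 4, 5, 6}, so G(n) = n mod 7.
G(n) = 0 when n is a multiple of 7.
Multiples of 7 in [1, 58]: 8
N-positions (nonzero Grundy) = 58 - 8 = 50

50


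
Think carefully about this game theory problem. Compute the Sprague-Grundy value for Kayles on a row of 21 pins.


Kayles: a move removes 1 or 2 adjacent pins from a contiguous row.
Removing pins from a row of k leaves two independent rows (a, b) with a + b = k - 1 (one pin) or a + b = k - 2 (two pins); an end removal gives a = 0.
By Sprague-Grundy, G(k) = mex{ G(a) XOR G(b) } over all these splits. G(0) = 0.
G(1): splits (0,0):0^0=0 -> mex({0}) = 1
G(2): splits (0,1):0^1=1 (0,0):0^0=0 -> mex({0, 1}) = 2
G(3): splits (0,2):0^2=2 (1,1):1^1=0 (0,1):0^1=1 -> mex({0, 1, 2}) = 3
G(4): splits (0,3):0^3=3 (1,2):1^2=3 (0,2):0^2=2 (1,1):1^1=0 -> mex({0, 2, 3}) = 1
G(5): splits (0,4):0^1=1 (1,3):1^3=2 (2,2):2^2=0 (0,3):0^3=3 (1,2):1^2=3 -> mex({0, 1, 2, 3}) = 4
G(6) = mex({0, 1, 2, 4}) = 3
G(7) = mex({0, 1, 3, 4, 5}) = 2
G(8) = mex({0, 2, 3, 5, 6}) = 1
G(9) = mex({0, 1, 2, 3, 6, 7}) = 4
G(10) = mex({0, 1, 3, 4, 5, 7}) = 2
G(11) = mex({0, 1, 2, 3, 4, 5}) = 6
G(12) = mex({0, 1, 2, 3, 5, 6, 7}) = 4
G(13) = mex({0, 2, 3, 4, 6, 7}) = 1
G(14) = mex({0, 1, 4, 5, 6, 7}) = 2
G(15) = mex({0, 1, 2, 3, 4, 5, 6}) = 7
G(16) = mex({0, 2, 3, 5, 6, 7}) = 1
G(17) = mex({0, 1, 2, 3, 5, 6, 7}) = 4
G(18) = mex({0, 1, 2, 4, 5, 6}) = 3
G(19) = mex({0, 1, 3, 4, 5, 7}) = 2
G(20) = mex({0, 2, 3, 4, 5, 6, 7}) = 1
G(21) = mex({0, 1, 2, 3, 5, 6, 7}) = 4
Therefore G(21) = 4.

4


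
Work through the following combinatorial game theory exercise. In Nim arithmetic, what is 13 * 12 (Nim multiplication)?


Nim multiplication is bilinear over XOR: (u XOR v) * w = (u*w) XOR (v*w).
So we split each operand into its bit components and XOR the pairwise Nim products.
13 = 1 + 4 + 8 (as XOR of powers of 2).
12 = 4 + 8 (as XOR of powers of 2).
Using the standard Nim-product table on single bits:
  2*2 = 3,   2*4 = 8,   2*8 = 12,
  4*4 = 6,   4*8 = 11,  8*8 = 13,
and  1*x = x (identity), k*l = l*k (commutative).
Pairwise Nim products:
  1 * 4 = 4
  1 * 8 = 8
  4 * 4 = 6
  4 * 8 = 11
  8 * 4 = 11
  8 * 8 = 13
XOR them: 4 XOR 8 XOR 6 XOR 11 XOR 11 XOR 13 = 7.
Result: 13 * 12 = 7 (in Nim).

7


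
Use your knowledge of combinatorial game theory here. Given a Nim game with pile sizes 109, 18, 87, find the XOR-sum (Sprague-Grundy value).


We need the XOR (exclusive or) of all pile sizes.
After XOR-ing pile 1 (size 109): 0 XOR 109 = 109
After XOR-ing pile 2 (size 18): 109 XOR 18 = 127
After XOR-ing pile 3 (size 87): 127 XOR 87 = 40
The Nim-value of this position is 40.

40


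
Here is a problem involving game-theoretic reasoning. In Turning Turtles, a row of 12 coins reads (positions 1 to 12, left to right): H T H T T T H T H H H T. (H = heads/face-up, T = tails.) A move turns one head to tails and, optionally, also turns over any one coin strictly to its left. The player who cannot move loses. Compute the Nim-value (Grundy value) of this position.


Coins: H T H T T T H T H H H T
Key fact: a single head at position k behaves exactly like a Nim heap of size k (turning it to T and optionally flipping a coin at j < k corresponds to moving the heap from k to j, or to 0), and heads combine as a disjunctive sum (two heads at the same place would cancel, matching j XOR j = 0). So the Nim-value is the XOR of the 1-indexed positions of the heads.
Face-up positions (1-indexed): [1, 3, 7, 9, 10, 11]
XOR 0 with 1: 0 XOR 1 = 1
XOR 1 with 3: 1 XOR 3 = 2
XOR 2 with 7: 2 XOR 7 = 5
XOR 5 with 9: 5 XOR 9 = 12
XOR 12 with 10: 12 XOR 10 = 6
XOR 6 with 11: 6 XOR 11 = 13
Nim-value = 13

13


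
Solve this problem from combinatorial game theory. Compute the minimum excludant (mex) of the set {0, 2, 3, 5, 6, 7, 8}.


Set = {0, 2, 3, 5, 6, 7, 8}
0 is in the set.
1 is NOT in the set. This is the mex.
mex = 1

1


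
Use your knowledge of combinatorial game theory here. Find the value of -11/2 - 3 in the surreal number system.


x = -11/2, y = 3
Converting to common denominator: 2
x = -11/2, y = 6/2
x - y = -11/2 - 3 = -17/2

-17/2


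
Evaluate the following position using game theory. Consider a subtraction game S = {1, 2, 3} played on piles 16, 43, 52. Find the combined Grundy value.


Subtraction set: {1, 2, 3}
For this subtraction set, G(n) = n mod 4 (period = max + 1 = 4).
Pile 1 (size 16): G(16) = 16 mod 4 = 0
Pile 2 (size 43): G(43) = 43 mod 4 = 3
Pile 3 (size 52): G(52) = 52 mod 4 = 0
Total Grundy value = XOR of all: 0 XOR 3 XOR 0 = 3

3


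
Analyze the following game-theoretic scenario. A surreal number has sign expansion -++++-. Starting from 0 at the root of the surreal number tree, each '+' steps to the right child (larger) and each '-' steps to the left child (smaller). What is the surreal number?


Sign expansion: -++++-
Rule: track bounds (lo, hi), initially (-inf, +inf). On '+', the current value becomes lo and we move to the simplest number in (value, hi): value + 1 if hi = +inf, otherwise the midpoint (value + hi)/2. On '-', the current value becomes hi and we move to value - 1 if lo = -inf, otherwise the midpoint (lo + value)/2.
Start at 0.
Step 1: sign = -, move left. Bounds: (-inf, 0). Value = -1
Step 2: sign = +, move right. Bounds: (-1, 0). Value = -1/2
Step 3: sign = +, move right. Bounds: (-1/2, 0). Value = -1/4
Step 4: sign = +, move right. Bounds: (-1/4, 0). Value = -1/8
Step 5: sign = +, move right. Bounds: (-1/8, 0). Value = -1/16
Step 6: sign = -, move left. Bounds: (-1/8, -1/16). Value = -3/32
The surreal number with sign expansion -++++- is -3/32.

-3/32


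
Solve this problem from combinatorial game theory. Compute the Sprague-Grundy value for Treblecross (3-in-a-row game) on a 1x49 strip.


Treblecross: place X on empty cells; 3-in-a-row wins.
Playing within two cells of an existing X lets the opponent win at once, so sensible play treats the cells i-2..i+2 around each X as dead. The player left with no safe cell loses, so this is a normal-play take-away game on strips of safe cells.
Placing X at cell i (0-indexed) of a strip of k safe cells leaves independent strips of sizes max(0, i-2) and max(0, k-i-3). Hence G(k) = mex{ G(max(0,i-2)) XOR G(max(0,k-i-3)) : 0 <= i < k }, with G(0) = 0.
G(1): splits (0,0):0^0=0 -> mex({0}) = 1
G(2): splits (0,0):0^0=0 -> mex({0}) = 1
G(3): splits (0,0):0^0=0 -> mex({0}) = 1
G(4): splits (0,1):0^1=1 (0,0):0^0=0 -> mex({0, 1}) = 2
G(5): splits (0,2):0^1=1 (0,1):0^1=1 (0,0):0^0=0 -> mex({0, 1}) = 2
G(6) = mex({1}) = 0
G(7) = mex({0, 1, 2}) = 3
G(8) = mex({0, 1, 2}) = 3
G(9) = mex({0, 2}) = 1
G(10) = mex({0, 2, 3}) = 1
G(11) = mex({0, 3}) = 1
G(12) = mex({1, 3}) = 0
G(13) = mex({0, 1, 2, 3}) = 4
G(14) = mex({0, 1, 2}) = 3
G(15) = mex({0, 1, 2}) = 3
G(16) = mex({0, 1, 2, 4}) = 3
G(17) = mex({0, 1, 3, 4}) = 2
G(18) = mex({0, 1, 3, 4}) = 2
G(19) = mex({0, 1, 3, 5}) = 2
G(20) = mex({0, 1, 2, 3, 5}) = 4
G(21) = mex({0, 1, 2, 3, 5}) = 4
G(22) = mex({1, 2, 6}) = 0
G(23) = mex({0, 1, 2, 3, 4, 6}) = 5
G(24) = mex({0, 1, 2, 3, 4}) = 5
G(25) = mex({0, 1, 3, 4, 7}) = 2
G(26) = mex({0, 1, 3, 4, 5, 7}) = 2
G(27) = mex({0, 1, 3, 5}) = 2
G(28) = mex({0, 1, 2, 5}) = 3
G(29) = mex({0, 1, 2, 4, 5, 6}) = 3
G(30) = mex({1, 2, 4, 6}) = 0
G(31) = mex({0, 1, 2, 3, 4, 6}) = 5
G(32) = mex({1, 2, 3, 4, 7}) = 0
G(33) = mex({0, 3, 7}) = 1
G(34) = mex({0, 2, 3, 5, 7}) = 1
G(35) = mex({0, 2, 3, 5, 6}) = 1
G(36) = mex({0, 1, 2, 5, 6}) = 3
G(37) = mex({0, 1, 2, 4, 5, 6}) = 3
G(38) = mex({0, 1, 2, 4}) = 3
G(39) = mex({0, 1, 2, 3, 4, 7}) = 5
G(40) = mex({0, 1, 2, 3, 4, 5, 7}) = 6
G(41) = mex({0, 1, 2, 3, 5, 7}) = 4
G(42) = mex({0, 1, 2, 3, 5, 6, 7}) = 4
G(43) = mex({0, 2, 3, 5, 6}) = 1
G(44) = mex({1, 2, 3, 4, 5, 6}) = 0
G(45) = mex({0, 1, 2, 3, 4, 6, 7}) = 5
G(46) = mex({0, 1, 2, 3, 4, 7}) = 5
G(47) = mex({0, 1, 2, 3, 4, 5, 7}) = 6
G(48) = mex({0, 1, 2, 3, 4, 5, 7}) = 6
G(49) = mex({0, 1, 3, 4, 5, 7}) = 2
Therefore G(49) = 2.

2


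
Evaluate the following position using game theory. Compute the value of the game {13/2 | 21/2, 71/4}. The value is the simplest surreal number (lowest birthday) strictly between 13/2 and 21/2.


Left options: {13/2}, max = 13/2
Right options: {21/2, 71/4}, min = 21/2
All options are numbers and max(Left) < min(Right), so by the simplicity theorem the value is the simplest (earliest-born) number strictly between 13/2 and 21/2.
Integers 7 through 10 all lie strictly between 13/2 and 21/2.
Among integers, the simplest (lowest birthday = smallest |n|; 0 is born on day 0, +-n on day n) is 7.
No non-integer in the interval can be simpler: if x is a non-integer in the interval, then floor(x) or ceil(x) also lies in the interval (the interval contains an integer), and both are proper prefixes of x's sign expansion, i.e. born earlier. So the game value is 7.
Game value = 7

7


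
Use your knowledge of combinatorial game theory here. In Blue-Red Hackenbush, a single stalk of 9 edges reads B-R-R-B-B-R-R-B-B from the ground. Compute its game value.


Edges (from ground): B-R-R-B-B-R-R-B-B
By Berlekamp's sign-expansion rule, a Blue-Red Hackenbush stalk has the value of the surreal number whose sign sequence is the edge sequence with B -> + and R -> -.
Sign sequence: +--++--++
Trace the sign expansion in the surreal number tree, starting from 0:
Edge 1: B (sign +) -> bounds (0, +inf), value = 1
Edge 2: R (sign -) -> bounds (0, 1), value = 1/2
Edge 3: R (sign -) -> bounds (0, 1/2), value = 1/4
Edge 4: B (sign +) -> bounds (1/4, 1/2), value = 3/8
Edge 5: B (sign +) -> bounds (3/8, 1/2), value = 7/16
Edge 6: R (sign -) -> bounds (3/8, 7/16), value = 13/32
Edge 7: R (sign -) -> bounds (3/8, 13/32), value = 25/64
Edge 8: B (sign +) -> bounds (25/64, 13/32), value = 51/128
Edge 9: B (sign +) -> bounds (51/128, 13/32), value = 103/256
Game value = 103/256

103/256


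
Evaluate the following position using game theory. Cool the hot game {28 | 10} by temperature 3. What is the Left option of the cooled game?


Original game: {28 | 10} (a switch {a | b} with a > b).
Cooling by t (for t below the temperature (a - b)/2 = 9) taxes each move by t: {a | b} cooled by t is {a - t | b + t}.
Cooling amount: t = 3
Cooled Left option: 28 - 3 = 25
Cooled Right option: 10 + 3 = 13
Cooled game: {25 | 13}
Left option = 25

25


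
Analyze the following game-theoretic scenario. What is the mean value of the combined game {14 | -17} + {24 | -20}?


G1 = {14 | -17}, G2 = {24 | -20}
Each is a switch {a | b} with numbers a > b; its mean value is (a + b)/2, and mean value is additive over game sums: m(G1 + G2) = m(G1) + m(G2).
Mean of G1 = (14 + (-17))/2 = -3/2 = -3/2
Mean of G2 = (24 + (-20))/2 = 4/2 = 2
Mean of G1 + G2 = -3/2 + 2 = 1/2

1/2


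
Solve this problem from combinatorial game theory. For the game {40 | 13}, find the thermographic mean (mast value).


Game = {40 | 13}, a switch {a | b} with numbers a > b.
Its thermograph has left wall a - t and right wall b + t, which meet at t = (a - b)/2, where both equal (a + b)/2. So the mast (mean value) is at (a + b)/2.
Mean = (40 + (13))/2 = 53/2 = 53/2

53/2


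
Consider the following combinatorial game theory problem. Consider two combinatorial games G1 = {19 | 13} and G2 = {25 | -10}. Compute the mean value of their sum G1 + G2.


G1 = {19 | 13}, G2 = {25 | -10}
Each is a switch {a | b} with numbers a > b; its mean value is (a + b)/2, and mean value is additive over game sums: m(G1 + G2) = m(G1) + m(G2).
Mean of G1 = (19 + (13))/2 = 32/2 = 16
Mean of G2 = (25 + (-10))/2 = 15/2 = 15/2
Mean of G1 + G2 = 16 + 15/2 = 47/2

47/2


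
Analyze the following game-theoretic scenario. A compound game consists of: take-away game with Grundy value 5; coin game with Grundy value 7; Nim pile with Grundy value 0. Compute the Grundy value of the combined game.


By the Sprague-Grundy theorem, the Grundy value of a sum of games is the XOR of individual Grundy values.
take-away game: Grundy value = 5. Running XOR: 0 XOR 5 = 5
coin game: Grundy value = 7. Running XOR: 5 XOR 7 = 2
Nim pile: Grundy value = 0. Running XOR: 2 XOR 0 = 2
The combined Grundy value is 2.

2


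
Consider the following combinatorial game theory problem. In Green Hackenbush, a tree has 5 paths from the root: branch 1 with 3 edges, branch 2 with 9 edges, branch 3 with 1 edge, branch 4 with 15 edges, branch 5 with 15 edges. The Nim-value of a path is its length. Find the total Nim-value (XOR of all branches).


The tree has 5 branches from the ground vertex.
In Green Hackenbush, the Nim-value of a simple path of length k is k.
Branch 1: length 3, Nim-value = 3
Branch 2: length 9, Nim-value = 9
Branch 3: length 1, Nim-value = 1
Branch 4: length 15, Nim-value = 15
Branch 5: length 15, Nim-value = 15
Total Nim-value = XOR of all branch values:
0 XOR 3 = 3
3 XOR 9 = 10
10 XOR 1 = 11
11 XOR 15 = 4
4 XOR 15 = 11
Nim-value of the tree = 11

11


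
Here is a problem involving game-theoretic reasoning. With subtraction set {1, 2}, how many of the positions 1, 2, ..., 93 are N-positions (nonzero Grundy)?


Subtraction set S = {1, 2}, so G(n) = n mod 3.
G(n) = 0 when n is a multiple of 3.
Multiples of 3 in [1, 93]: 31
N-positions (nonzero Grundy) = 93 - 31 = 62

62


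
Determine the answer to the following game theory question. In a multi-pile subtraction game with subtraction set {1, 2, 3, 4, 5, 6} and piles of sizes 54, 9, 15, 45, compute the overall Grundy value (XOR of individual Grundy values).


Subtraction set: {1, 2, 3, 4, 5, 6}
For this subtraction set, G(n) = n mod 7 (period = max + 1 = 7).
Pile 1 (size 54): G(54) = 54 mod 7 = 5
Pile 2 (size 9): G(9) = 9 mod 7 = 2
Pile 3 (size 15): G(15) = 15 mod 7 = 1
Pile 4 (size 45): G(45) = 45 mod 7 = 3
Total Grundy value = XOR of all: 5 XOR 2 XOR 1 XOR 3 = 5

5


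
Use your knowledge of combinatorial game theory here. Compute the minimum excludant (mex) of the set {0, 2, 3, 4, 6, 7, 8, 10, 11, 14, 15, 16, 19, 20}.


Set = {0, 2, 3, 4, 6, 7, 8, 10, 11, 14, 15, 16, 19, 20}
0 is in the set.
1 is NOT in the set. This is the mex.
mex = 1

1


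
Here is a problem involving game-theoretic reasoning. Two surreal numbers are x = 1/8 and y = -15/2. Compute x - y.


x = 1/8, y = -15/2
Converting to common denominator: 8
x = 1/8, y = -60/8
x - y = 1/8 - -15/2 = 61/8

61/8


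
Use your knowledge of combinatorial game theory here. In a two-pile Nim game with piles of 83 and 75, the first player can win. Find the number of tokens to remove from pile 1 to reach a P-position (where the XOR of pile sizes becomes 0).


Piles: 83 and 75
Current XOR: 83 XOR 75 = 24 (non-zero, so this is an N-position).
To make the XOR zero, we need to find a move that balances the piles.
For pile 1 (size 83): target = 83 XOR 24 = 75
We reduce pile 1 from 83 to 75.
Tokens removed: 83 - 75 = 8
Verification: 75 XOR 75 = 0

8


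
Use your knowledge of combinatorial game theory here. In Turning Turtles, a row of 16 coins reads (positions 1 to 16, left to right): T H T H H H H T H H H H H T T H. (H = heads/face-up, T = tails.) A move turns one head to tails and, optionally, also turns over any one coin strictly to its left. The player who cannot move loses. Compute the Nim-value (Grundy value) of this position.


Coins: T H T H H H H T H H H H H T T H
Key fact: a single head at position k behaves exactly like a Nim heap of size k (turning it to T and optionally flipping a coin at j < k corresponds to moving the heap from k to j, or to 0), and heads combine as a disjunctive sum (two heads at the same place would cancel, matching j XOR j = 0). So the Nim-value is the XOR of the 1-indexed positions of the heads.
Face-up positions (1-indexed): [2, 4, 5, 6, 7, 9, 10, 11, 12, 13, 16]
XOR 0 with 2: 0 XOR 2 = 2
XOR 2 with 4: 2 XOR 4 = 6
XOR 6 with 5: 6 XOR 5 = 3
XOR 3 with 6: 3 XOR 6 = 5
XOR 5 with 7: 5 XOR 7 = 2
XOR 2 with 9: 2 XOR 9 = 11
XOR 11 with 10: 11 XOR 10 = 1
XOR 1 with 11: 1 XOR 11 = 10
XOR 10 with 12: 10 XOR 12 = 6
XOR 6 with 13: 6 XOR 13 = 11
XOR 11 with 16: 11 XOR 16 = 27
Nim-value = 27

27


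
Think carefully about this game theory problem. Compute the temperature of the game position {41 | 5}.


The game is {41 | 5}, a switch {a | b} with numbers a > b.
Cooling {a | b} by t gives {a - t | b + t}, which stops being hot when a - t = b + t, i.e. at t = (a - b)/2. So the temperature of a switch is (a - b)/2.
Temperature = (Left option - Right option) / 2
= (41 - (5)) / 2
= 36 / 2
= 18

18


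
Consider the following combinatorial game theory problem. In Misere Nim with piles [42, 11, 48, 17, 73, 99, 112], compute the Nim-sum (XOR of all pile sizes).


We need the XOR (exclusive or) of all pile sizes.
After XOR-ing pile 1 (size 42): 0 XOR 42 = 42
After XOR-ing pile 2 (size 11): 42 XOR 11 = 33
After XOR-ing pile 3 (size 48): 33 XOR 48 = 17
After XOR-ing pile 4 (size 17): 17 XOR 17 = 0
After XOR-ing pile 5 (size 73): 0 XOR 73 = 73
After XOR-ing pile 6 (size 99): 73 XOR 99 = 42
After XOR-ing pile 7 (size 112): 42 XOR 112 = 90
The Nim-value of this position is 90.

90


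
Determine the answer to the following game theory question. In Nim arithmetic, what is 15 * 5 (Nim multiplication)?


Nim multiplication is bilinear over XOR: (u XOR v) * w = (u*w) XOR (v*w).
So we split each operand into its bit components and XOR the pairwise Nim products.
15 = 1 + 2 + 4 + 8 (as XOR of powers of 2).
5 = 1 + 4 (as XOR of powers of 2).
Using the standard Nim-product table on single bits:
  2*2 = 3,   2*4 = 8,   2*8 = 12,
  4*4 = 6,   4*8 = 11,  8*8 = 13,
and  1*x = x (identity), k*l = l*k (commutative).
Pairwise Nim products:
  1 * 1 = 1
  1 * 4 = 4
  2 * 1 = 2
  2 * 4 = 8
  4 * 1 = 4
  4 * 4 = 6
  8 * 1 = 8
  8 * 4 = 11
XOR them: 1 XOR 4 XOR 2 XOR 8 XOR 4 XOR 6 XOR 8 XOR 11 = 14.
Result: 15 * 5 = 14 (in Nim).

14


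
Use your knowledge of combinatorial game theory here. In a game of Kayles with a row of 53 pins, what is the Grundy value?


Kayles: a move removes 1 or 2 adjacent pins from a contiguous row.
Removing pins from a row of k leaves two independent rows (a, b) with a + b = k - 1 (one pin) or a + b = k - 2 (two pins); an end removal gives a = 0.
By Sprague-Grundy, G(k) = mex{ G(a) XOR G(b) } over all these splits. G(0) = 0.
G(1): splits (0,0):0^0=0 -> mex({0}) = 1
G(2): splits (0,1):0^1=1 (0,0):0^0=0 -> mex({0, 1}) = 2
G(3): splits (0,2):0^2=2 (1,1):1^1=0 (0,1):0^1=1 -> mex({0, 1, 2}) = 3
G(4): splits (0,3):0^3=3 (1,2):1^2=3 (0,2):0^2=2 (1,1):1^1=0 -> mex({0, 2, 3}) = 1
G(5): splits (0,4):0^1=1 (1,3):1^3=2 (2,2):2^2=0 (0,3):0^3=3 (1,2):1^2=3 -> mex({0, 1, 2, 3}) = 4
G(6) = mex({0, 1, 2, 4}) = 3
G(7) = mex({0, 1, 3, 4, 5}) = 2
G(8) = mex({0, 2, 3, 5, 6}) = 1
G(9) = mex({0, 1, 2, 3, 6, 7}) = 4
G(10) = mex({0, 1, 3, 4, 5, 7}) = 2
G(11) = mex({0, 1, 2, 3, 4, 5}) = 6
G(12) = mex({0, 1, 2, 3, 5, 6, 7}) = 4
G(13) = mex({0, 2, 3, 4, 6, 7}) = 1
G(14) = mex({0, 1, 4, 5, 6, 7}) = 2
G(15) = mex({0, 1, 2, 3, 4, 5, 6}) = 7
G(16) = mex({0, 2, 3, 5, 6, 7}) = 1
G(17) = mex({0, 1, 2, 3, 5, 6, 7}) = 4
G(18) = mex({0, 1, 2, 4, 5, 6}) = 3
G(19) = mex({0, 1, 3, 4, 5, 7}) = 2
G(20) = mex({0, 2, 3, 4, 5, 6, 7}) = 1
G(21) = mex({0, 1, 2, 3, 5, 6, 7}) = 4
G(22) = mex({0, 1, 2, 3, 4, 5, 7}) = 6
G(23) = mex({0, 1, 2, 3, 4, 5, 6}) = 7
G(24) = mex({0, 1, 2, 3, 5, 6, 7}) = 4
G(25) = mex({0, 2, 3, 4, 6, 7}) = 1
G(26) = mex({0, 1, 3, 4, 5, 6, 7}) = 2
G(27) = mex({0, 1, 2, 3, 4, 5, 6, 7}) = 8
G(28) = mex({0, 1, 2, 3, 4, 6, 7, 8}) = 5
G(29) = mex({0, 1, 2, 3, 5, 6, 7, 8, 9}) = 4
G(30) = mex({0, 1, 2, 3, 4, 5, 6, 9, 10}) = 7
G(31) = mex({0, 1, 3, 4, 5, 7, 10, 11}) = 2
G(32) = mex({0, 2, 3, 4, 5, 6, 7, 9, 11}) = 1
G(33) = mex({0, 1, 2, 3, 4, 5, 6, 7, 9, 12}) = 8
G(34) = mex({0, 1, 2, 3, 4, 5, 7, 8, 11, 12}) = 6
G(35) = mex({0, 1, 2, 3, 4, 5, 6, 8, 9, 10, 11}) = 7
G(36) = mex({0, 1, 2, 3, 5, 6, 7, 9, 10}) = 4
G(37) = mex({0, 2, 3, 4, 6, 7, 9, 10, 11, 12}) = 1
G(38) = mex({0, 1, 3, 4, 5, 6, 7, 9, 10, 11, 12}) = 2
G(39) = mex({0, 1, 2, 4, 5, 6, 7, 9, 10, 12, 14}) = 3
G(40) = mex({0, 2, 3, 4, 6, 7, 11, 12, 14}) = 1
G(41) = mex({0, 1, 2, 3, 5, 6, 7, 9, 10, 11, 12}) = 4
G(42) = mex({0, 1, 2, 3, 4, 5, 6, 9, 10}) = 7
G(43) = mex({0, 1, 3, 4, 5, 7, 9, 10, 12, 15}) = 2
G(44) = mex({0, 2, 3, 4, 5, 6, 7, 9, 10, 12, 15}) = 1
G(45) = mex({0, 1, 2, 3, 4, 5, 6, 7, 9, 10, 12, 14}) = 8
G(46) = mex({0, 1, 3, 4, 5, 7, 8, 11, 12, 14}) = 2
G(47) = mex({0, 1, 2, 3, 4, 5, 6, 8, 9, 10, 11, 12}) = 7
G(48) = mex({0, 1, 2, 3, 5, 6, 7, 9, 10}) = 4
G(49) = mex({0, 2, 3, 4, 6, 7, 9, 10, 11, 12, 15}) = 1
G(50) = mex({0, 1, 4, 5, 6, 7, 9, 11, 12, 14, 15}) = 2
G(51) = mex({0, 1, 2, 3, 4, 5, 6, 7, 9, 12, 14, 15}) = 8
G(52) = mex({0, 2, 3, 4, 5, 6, 7, 8, 11, 12, 15}) = 1
G(53) = mex({0, 1, 2, 3, 5, 6, 7, 8, 9, 10, 11, 12}) = 4
Therefore G(53) = 4.

4
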